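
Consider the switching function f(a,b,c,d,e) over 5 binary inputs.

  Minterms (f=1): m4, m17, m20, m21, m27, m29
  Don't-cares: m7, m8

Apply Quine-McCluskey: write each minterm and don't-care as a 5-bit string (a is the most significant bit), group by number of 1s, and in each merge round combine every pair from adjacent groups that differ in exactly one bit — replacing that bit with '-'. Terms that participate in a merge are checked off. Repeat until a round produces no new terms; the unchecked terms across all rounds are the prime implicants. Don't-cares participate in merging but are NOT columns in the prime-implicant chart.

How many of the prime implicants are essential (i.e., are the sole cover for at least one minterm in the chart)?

4

size-2^0 implicants → 00100(✓)  00111  01000  10001(✓)  10100(✓)  10101(✓)  11011  11101(✓)
size-2^1 implicants → -0100  1-101  10-01  1010-
Unchecked terms (primes): -0100, 00111, 01000, 1-101, 10-01, 1010-, 11011
Minterm coverage:
  m4 ⊆ -0100 [E]
  m17 ⊆ 10-01 [E]
  m20 ⊆ -0100,1010-
  m21 ⊆ 1-101,10-01,1010-
  m27 ⊆ 11011 [E]
  m29 ⊆ 1-101 [E]
E = {-0100, 1-101, 10-01, 11011}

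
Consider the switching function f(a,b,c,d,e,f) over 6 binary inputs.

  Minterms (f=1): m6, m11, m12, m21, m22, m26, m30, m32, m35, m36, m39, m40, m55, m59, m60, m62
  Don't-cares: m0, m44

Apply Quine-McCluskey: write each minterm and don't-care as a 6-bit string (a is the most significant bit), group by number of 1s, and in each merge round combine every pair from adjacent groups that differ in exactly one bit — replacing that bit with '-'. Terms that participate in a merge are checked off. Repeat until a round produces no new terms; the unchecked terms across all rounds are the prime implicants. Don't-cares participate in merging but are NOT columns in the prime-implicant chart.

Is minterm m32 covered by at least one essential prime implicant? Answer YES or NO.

YES

Round 0: 000000✓ 000110✓ 001011 001100✓ 010101 010110✓ 011010✓ 011110✓ 100000✓ 100011✓ 100100✓ 100111✓ 101000✓ 101100✓ 110111✓ 111011 111100✓ 111110✓
Round 1: -00000 -01100 -11110 0-0110 01-110 011-10 1-0111 1-1100 10-000✓ 10-100✓ 100-00✓ 100-11 101-00✓ 1111-0
Round 2: 10--00
PIs = {-00000, -01100, -11110, 0-0110, 001011, 01-110, 010101, 011-10, 1-0111, 1-1100, 10--00, 100-11, 111011, 1111-0}
Coverage chart:
  m6: 0-0110 ←essential
  m11: 001011 ←essential
  m12: -01100 ←essential
  m21: 010101 ←essential
  m22: 0-0110,01-110
  m26: 011-10 ←essential
  m30: -11110,01-110,011-10
  m32: -00000,10--00
  m35: 100-11 ←essential
  m36: 10--00 ←essential
  m39: 1-0111,100-11
  m40: 10--00 ←essential
  m55: 1-0111 ←essential
  m59: 111011 ←essential
  m60: 1-1100,1111-0
  m62: -11110,1111-0
Essential: -01100, 0-0110, 001011, 010101, 011-10, 1-0111, 10--00, 100-11, 111011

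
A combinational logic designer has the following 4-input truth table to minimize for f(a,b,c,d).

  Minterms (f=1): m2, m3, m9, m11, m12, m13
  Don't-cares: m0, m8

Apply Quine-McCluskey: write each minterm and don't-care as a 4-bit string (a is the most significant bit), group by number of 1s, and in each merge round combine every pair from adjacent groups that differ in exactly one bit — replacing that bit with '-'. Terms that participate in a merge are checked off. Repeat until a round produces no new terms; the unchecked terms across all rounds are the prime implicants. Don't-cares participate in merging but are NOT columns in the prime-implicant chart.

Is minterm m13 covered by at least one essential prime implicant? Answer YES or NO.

Round 0: 0000✓ 0010✓ 0011✓ 1000✓ 1001✓ 1011✓ 1100✓ 1101✓
Round 1: -000 -011 00-0 001- 1-00✓ 1-01✓ 10-1 100-✓ 110-✓
Round 2: 1-0-
PIs = {-000, -011, 00-0, 001-, 1-0-, 10-1}
Coverage chart:
  m2: 00-0,001-
  m3: -011,001-
  m9: 1-0-,10-1
  m11: -011,10-1
  m12: 1-0- ←essential
  m13: 1-0- ←essential
Essential: 1-0-

YES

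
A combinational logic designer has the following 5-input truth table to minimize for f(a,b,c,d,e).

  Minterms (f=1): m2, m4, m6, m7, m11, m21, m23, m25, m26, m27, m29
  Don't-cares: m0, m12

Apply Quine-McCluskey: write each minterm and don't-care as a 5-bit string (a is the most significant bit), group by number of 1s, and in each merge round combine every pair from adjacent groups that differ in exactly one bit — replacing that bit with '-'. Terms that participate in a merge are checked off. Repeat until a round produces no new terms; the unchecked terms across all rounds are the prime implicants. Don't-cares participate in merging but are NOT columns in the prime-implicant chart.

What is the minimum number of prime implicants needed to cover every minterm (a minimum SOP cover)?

6

Round 0: 00000✓ 00010✓ 00100✓ 00110✓ 00111✓ 01011✓ 01100✓ 10101✓ 10111✓ 11001✓ 11010✓ 11011✓ 11101✓
Round 1: -0111 -1011 0-100 00-00✓ 00-10✓ 000-0✓ 001-0✓ 0011- 1-101 101-1 11-01 110-1 1101-
Round 2: 00--0
PIs = {-0111, -1011, 0-100, 00--0, 0011-, 1-101, 101-1, 11-01, 110-1, 1101-}
Coverage chart:
  m2: 00--0 ←essential
  m4: 0-100,00--0
  m6: 00--0,0011-
  m7: -0111,0011-
  m11: -1011 ←essential
  m21: 1-101,101-1
  m23: -0111,101-1
  m25: 11-01,110-1
  m26: 1101- ←essential
  m27: -1011,110-1,1101-
  m29: 1-101,11-01
Essential: -1011, 00--0, 1101-
Petrick residual → -0111, 1-101, 11-01
Min cover (6 terms): b'cde + bc'de + a'b'e' + acd'e + abd'e + abc'd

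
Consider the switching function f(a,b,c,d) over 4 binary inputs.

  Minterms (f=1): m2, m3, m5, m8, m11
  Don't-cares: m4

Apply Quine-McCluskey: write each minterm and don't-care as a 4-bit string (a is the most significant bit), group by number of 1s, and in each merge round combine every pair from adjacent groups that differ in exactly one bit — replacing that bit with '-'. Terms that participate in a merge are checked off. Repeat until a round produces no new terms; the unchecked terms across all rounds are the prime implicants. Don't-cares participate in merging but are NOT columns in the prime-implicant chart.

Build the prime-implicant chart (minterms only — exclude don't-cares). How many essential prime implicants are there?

[col 0] 0010*, 0011*, 0100*, 0101*, 1000, 1011*
[col 1] -011, 001-, 010-
Prime implicants: -011, 001-, 010-, 1000
PI chart (minterm → PIs covering it):
  2 | 001-  (sole → essential)
  3 | -011,001-
  5 | 010-  (sole → essential)
  8 | 1000  (sole → essential)
  11 | -011  (sole → essential)
Essential prime implicants: -011, 001-, 010-, 1000

4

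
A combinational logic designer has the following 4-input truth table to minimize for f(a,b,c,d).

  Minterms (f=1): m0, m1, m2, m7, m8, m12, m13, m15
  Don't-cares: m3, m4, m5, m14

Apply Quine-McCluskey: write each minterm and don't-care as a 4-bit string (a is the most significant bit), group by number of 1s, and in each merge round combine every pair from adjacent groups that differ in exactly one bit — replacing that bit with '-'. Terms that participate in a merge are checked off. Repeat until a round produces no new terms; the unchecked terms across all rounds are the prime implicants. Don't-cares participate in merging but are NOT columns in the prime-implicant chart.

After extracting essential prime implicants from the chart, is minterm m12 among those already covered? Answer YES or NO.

[col 0] 0000*, 0001*, 0010*, 0011*, 0100*, 0101*, 0111*, 1000*, 1100*, 1101*, 1110*, 1111*
[col 1] -000*, -100*, -101*, -111*, 0-00*, 0-01*, 0-11*, 00-0*, 00-1*, 000-*, 001-*, 01-1*, 010-*, 1-00*, 11-0*, 11-1*, 110-*, 111-*
[col 2] --00, -1-1, -10-, 0--1, 0-0-, 00--, 11--
Prime implicants: --00, -1-1, -10-, 0--1, 0-0-, 00--, 11--
PI chart (minterm → PIs covering it):
  0 | --00,0-0-,00--
  1 | 0--1,0-0-,00--
  2 | 00--  (sole → essential)
  7 | -1-1,0--1
  8 | --00  (sole → essential)
  12 | --00,-10-,11--
  13 | -1-1,-10-,11--
  15 | -1-1,11--
Essential prime implicants: --00, 00--

YES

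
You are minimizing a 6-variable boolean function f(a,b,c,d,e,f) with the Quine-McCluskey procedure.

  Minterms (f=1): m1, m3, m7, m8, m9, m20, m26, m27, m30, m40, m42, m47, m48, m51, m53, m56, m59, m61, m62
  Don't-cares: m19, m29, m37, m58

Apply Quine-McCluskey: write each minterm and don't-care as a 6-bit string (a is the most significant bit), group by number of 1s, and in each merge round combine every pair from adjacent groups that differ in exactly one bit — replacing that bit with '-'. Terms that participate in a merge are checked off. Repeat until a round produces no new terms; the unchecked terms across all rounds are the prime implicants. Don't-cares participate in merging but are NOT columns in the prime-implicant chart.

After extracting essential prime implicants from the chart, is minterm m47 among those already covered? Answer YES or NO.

size-2^0 implicants → 000001(✓)  000011(✓)  000111(✓)  001000(✓)  001001(✓)  010011(✓)  010100  011010(✓)  011011(✓)  011101(✓)  011110(✓)  100101(✓)  101000(✓)  101010(✓)  101111  110000(✓)  110011(✓)  110101(✓)  111000(✓)  111010(✓)  111011(✓)  111101(✓)  111110(✓)
size-2^1 implicants → -01000  -10011(✓)  -11010(✓)  -11011(✓)  -11101  -11110(✓)  0-0011  00-001  000-11  0000-1  00100-  01-011(✓)  011-10(✓)  01101-(✓)  1-0101  1-1000(✓)  1-1010(✓)  1010-0(✓)  11-000  11-011(✓)  11-101  111-10(✓)  1110-0(✓)  11101-(✓)
size-2^2 implicants → -1-011  -11-10  -1101-  1-10-0
Unchecked terms (primes): -01000, -1-011, -11-10, -1101-, -11101, 0-0011, 00-001, 000-11, 0000-1, 00100-, 010100, 1-0101, 1-10-0, 101111, 11-000, 11-101
Minterm coverage:
  m1 ⊆ 00-001,0000-1
  m3 ⊆ 0-0011,000-11,0000-1
  m7 ⊆ 000-11 [E]
  m8 ⊆ -01000,00100-
  m9 ⊆ 00-001,00100-
  m20 ⊆ 010100 [E]
  m26 ⊆ -11-10,-1101-
  m27 ⊆ -1-011,-1101-
  m30 ⊆ -11-10 [E]
  m40 ⊆ -01000,1-10-0
  m42 ⊆ 1-10-0 [E]
  m47 ⊆ 101111 [E]
  m48 ⊆ 11-000 [E]
  m51 ⊆ -1-011 [E]
  m53 ⊆ 1-0101,11-101
  m56 ⊆ 1-10-0,11-000
  m59 ⊆ -1-011,-1101-
  m61 ⊆ -11101,11-101
  m62 ⊆ -11-10 [E]
E = {-1-011, -11-10, 000-11, 010100, 1-10-0, 101111, 11-000}

YES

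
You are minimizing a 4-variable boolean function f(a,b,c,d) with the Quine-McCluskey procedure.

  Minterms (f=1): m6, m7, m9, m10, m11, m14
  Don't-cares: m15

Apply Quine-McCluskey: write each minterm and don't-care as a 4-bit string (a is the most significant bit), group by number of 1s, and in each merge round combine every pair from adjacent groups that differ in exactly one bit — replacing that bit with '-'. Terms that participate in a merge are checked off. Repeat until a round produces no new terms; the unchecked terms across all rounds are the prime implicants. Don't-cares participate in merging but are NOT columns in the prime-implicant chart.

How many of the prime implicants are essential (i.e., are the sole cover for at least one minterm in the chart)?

Round 0: 0110✓ 0111✓ 1001✓ 1010✓ 1011✓ 1110✓ 1111✓
Round 1: -110✓ -111✓ 011-✓ 1-10✓ 1-11✓ 10-1 101-✓ 111-✓
Round 2: -11- 1-1-
PIs = {-11-, 1-1-, 10-1}
Coverage chart:
  m6: -11- ←essential
  m7: -11- ←essential
  m9: 10-1 ←essential
  m10: 1-1- ←essential
  m11: 1-1-,10-1
  m14: -11-,1-1-
Essential: -11-, 1-1-, 10-1

3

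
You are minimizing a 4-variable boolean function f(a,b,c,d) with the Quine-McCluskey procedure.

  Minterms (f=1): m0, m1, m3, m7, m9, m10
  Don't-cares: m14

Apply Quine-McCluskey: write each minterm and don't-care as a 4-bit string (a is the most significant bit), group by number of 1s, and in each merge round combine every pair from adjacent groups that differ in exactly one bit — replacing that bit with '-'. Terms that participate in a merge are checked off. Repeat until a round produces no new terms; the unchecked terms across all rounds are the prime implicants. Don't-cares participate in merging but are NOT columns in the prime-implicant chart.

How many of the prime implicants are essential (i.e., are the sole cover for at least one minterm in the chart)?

4

size-2^0 implicants → 0000(✓)  0001(✓)  0011(✓)  0111(✓)  1001(✓)  1010(✓)  1110(✓)
size-2^1 implicants → -001  0-11  00-1  000-  1-10
Unchecked terms (primes): -001, 0-11, 00-1, 000-, 1-10
Minterm coverage:
  m0 ⊆ 000- [E]
  m1 ⊆ -001,00-1,000-
  m3 ⊆ 0-11,00-1
  m7 ⊆ 0-11 [E]
  m9 ⊆ -001 [E]
  m10 ⊆ 1-10 [E]
E = {-001, 0-11, 000-, 1-10}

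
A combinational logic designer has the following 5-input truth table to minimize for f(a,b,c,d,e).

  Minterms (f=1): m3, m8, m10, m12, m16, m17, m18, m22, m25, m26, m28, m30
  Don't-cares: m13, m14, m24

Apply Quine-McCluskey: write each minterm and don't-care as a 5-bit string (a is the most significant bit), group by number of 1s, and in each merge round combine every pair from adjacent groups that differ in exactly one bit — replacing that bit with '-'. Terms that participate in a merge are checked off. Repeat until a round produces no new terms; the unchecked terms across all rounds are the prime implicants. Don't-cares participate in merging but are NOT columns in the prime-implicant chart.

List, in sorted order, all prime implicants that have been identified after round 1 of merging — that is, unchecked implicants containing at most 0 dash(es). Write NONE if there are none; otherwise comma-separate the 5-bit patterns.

00011

Round 0: 00011 01000✓ 01010✓ 01100✓ 01101✓ 01110✓ 10000✓ 10001✓ 10010✓ 10110✓ 11000✓ 11001✓ 11010✓ 11100✓ 11110✓
Round 1: -1000✓ -1010✓ -1100✓ -1110✓ 01-00✓ 01-10✓ 010-0✓ 011-0✓ 0110- 1-000✓ 1-001✓ 1-010✓ 1-110✓ 10-10✓ 100-0✓ 1000-✓ 11-00✓ 11-10✓ 110-0✓ 1100-✓ 111-0✓
Round 2: -1-00✓ -1-10✓ -10-0✓ -11-0✓ 01--0✓ 1--10 1-0-0 1-00- 11--0✓
Round 3: -1--0
PIs = {-1--0, 00011, 0110-, 1--10, 1-0-0, 1-00-}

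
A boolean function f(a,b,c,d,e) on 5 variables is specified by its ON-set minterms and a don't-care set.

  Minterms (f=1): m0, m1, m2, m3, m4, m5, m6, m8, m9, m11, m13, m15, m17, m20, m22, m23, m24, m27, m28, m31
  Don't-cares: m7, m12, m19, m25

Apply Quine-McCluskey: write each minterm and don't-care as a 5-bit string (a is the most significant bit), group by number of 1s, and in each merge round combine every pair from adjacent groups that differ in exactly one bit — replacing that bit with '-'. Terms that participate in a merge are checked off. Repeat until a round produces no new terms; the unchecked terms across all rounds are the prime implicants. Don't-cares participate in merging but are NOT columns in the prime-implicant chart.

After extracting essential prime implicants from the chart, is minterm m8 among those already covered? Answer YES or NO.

[col 0] 00000*, 00001*, 00010*, 00011*, 00100*, 00101*, 00110*, 00111*, 01000*, 01001*, 01011*, 01100*, 01101*, 01111*, 10001*, 10011*, 10100*, 10110*, 10111*, 11000*, 11001*, 11011*, 11100*, 11111*
[col 1] -0001*, -0011*, -0100*, -0110*, -0111*, -1000*, -1001*, -1011*, -1100*, -1111*, 0-000*, 0-001*, 0-011*, 0-100*, 0-101*, 0-111*, 00-00*, 00-01*, 00-10*, 00-11*, 000-0*, 000-1*, 0000-*, 0001-*, 001-0*, 001-1*, 0010-*, 0011-*, 01-00*, 01-01*, 01-11*, 010-1*, 0100-*, 011-1*, 0110-*, 1-001*, 1-011*, 1-100*, 1-111*, 10-11*, 100-1*, 101-0*, 1011-*, 11-00*, 11-11*, 110-1*, 1100-*
[col 2] --001*, --011*, --100, --111*, -0-11*, -00-1*, -01-0, -011-, -1-00, -1-11*, -10-1*, -100-, 0--00*, 0--01*, 0--11*, 0-0-1*, 0-00-*, 0-1-1*, 0-10-*, 00--0*, 00--1*, 00-0-*, 00-1-*, 000--*, 001--*, 01--1*, 01-0-*, 1--11*, 1-0-1*
[col 3] ---11, --0-1, 0---1, 0--0-, 00---
Prime implicants: ---11, --0-1, --100, -01-0, -011-, -1-00, -100-, 0---1, 0--0-, 00---
PI chart (minterm → PIs covering it):
  0 | 0--0-,00---
  1 | --0-1,0---1,0--0-,00---
  2 | 00---  (sole → essential)
  3 | ---11,--0-1,0---1,00---
  4 | --100,-01-0,0--0-,00---
  5 | 0---1,0--0-,00---
  6 | -01-0,-011-,00---
  8 | -1-00,-100-,0--0-
  9 | --0-1,-100-,0---1,0--0-
  11 | ---11,--0-1,0---1
  13 | 0---1,0--0-
  15 | ---11,0---1
  17 | --0-1  (sole → essential)
  20 | --100,-01-0
  22 | -01-0,-011-
  23 | ---11,-011-
  24 | -1-00,-100-
  27 | ---11,--0-1
  28 | --100,-1-00
  31 | ---11  (sole → essential)
Essential prime implicants: ---11, --0-1, 00---

NO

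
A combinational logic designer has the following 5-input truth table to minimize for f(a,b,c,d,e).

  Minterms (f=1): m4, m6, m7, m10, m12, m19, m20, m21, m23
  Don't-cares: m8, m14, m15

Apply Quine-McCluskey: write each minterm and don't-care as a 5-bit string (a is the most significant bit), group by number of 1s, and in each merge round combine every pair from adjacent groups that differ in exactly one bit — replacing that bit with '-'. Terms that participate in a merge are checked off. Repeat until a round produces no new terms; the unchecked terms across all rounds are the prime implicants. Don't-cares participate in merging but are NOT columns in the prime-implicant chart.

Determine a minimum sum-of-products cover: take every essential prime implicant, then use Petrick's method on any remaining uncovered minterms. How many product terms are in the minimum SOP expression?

5

Round 0: 00100✓ 00110✓ 00111✓ 01000✓ 01010✓ 01100✓ 01110✓ 01111✓ 10011✓ 10100✓ 10101✓ 10111✓
Round 1: -0100 -0111 0-100✓ 0-110✓ 0-111✓ 001-0✓ 0011-✓ 01-00✓ 01-10✓ 010-0✓ 011-0✓ 0111-✓ 10-11 101-1 1010-
Round 2: 0-1-0 0-11- 01--0
PIs = {-0100, -0111, 0-1-0, 0-11-, 01--0, 10-11, 101-1, 1010-}
Coverage chart:
  m4: -0100,0-1-0
  m6: 0-1-0,0-11-
  m7: -0111,0-11-
  m10: 01--0 ←essential
  m12: 0-1-0,01--0
  m19: 10-11 ←essential
  m20: -0100,1010-
  m21: 101-1,1010-
  m23: -0111,10-11,101-1
Essential: 01--0, 10-11
Petrick residual → -0100, 0-11-, 101-1
Min cover (5 terms): b'cd'e' + a'cd + a'be' + ab'de + ab'ce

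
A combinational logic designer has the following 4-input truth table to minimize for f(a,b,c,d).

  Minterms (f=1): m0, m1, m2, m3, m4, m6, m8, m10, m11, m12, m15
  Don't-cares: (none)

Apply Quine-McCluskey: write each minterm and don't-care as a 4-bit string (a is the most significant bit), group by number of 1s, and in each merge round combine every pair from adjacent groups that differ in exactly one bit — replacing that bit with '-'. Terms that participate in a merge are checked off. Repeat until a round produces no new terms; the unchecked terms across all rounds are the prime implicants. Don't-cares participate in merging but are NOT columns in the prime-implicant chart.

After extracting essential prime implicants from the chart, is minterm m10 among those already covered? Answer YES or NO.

NO

Round 0: 0000✓ 0001✓ 0010✓ 0011✓ 0100✓ 0110✓ 1000✓ 1010✓ 1011✓ 1100✓ 1111✓
Round 1: -000✓ -010✓ -011✓ -100✓ 0-00✓ 0-10✓ 00-0✓ 00-1✓ 000-✓ 001-✓ 01-0✓ 1-00✓ 1-11 10-0✓ 101-✓
Round 2: --00 -0-0 -01- 0--0 00--
PIs = {--00, -0-0, -01-, 0--0, 00--, 1-11}
Coverage chart:
  m0: --00,-0-0,0--0,00--
  m1: 00-- ←essential
  m2: -0-0,-01-,0--0,00--
  m3: -01-,00--
  m4: --00,0--0
  m6: 0--0 ←essential
  m8: --00,-0-0
  m10: -0-0,-01-
  m11: -01-,1-11
  m12: --00 ←essential
  m15: 1-11 ←essential
Essential: --00, 0--0, 00--, 1-11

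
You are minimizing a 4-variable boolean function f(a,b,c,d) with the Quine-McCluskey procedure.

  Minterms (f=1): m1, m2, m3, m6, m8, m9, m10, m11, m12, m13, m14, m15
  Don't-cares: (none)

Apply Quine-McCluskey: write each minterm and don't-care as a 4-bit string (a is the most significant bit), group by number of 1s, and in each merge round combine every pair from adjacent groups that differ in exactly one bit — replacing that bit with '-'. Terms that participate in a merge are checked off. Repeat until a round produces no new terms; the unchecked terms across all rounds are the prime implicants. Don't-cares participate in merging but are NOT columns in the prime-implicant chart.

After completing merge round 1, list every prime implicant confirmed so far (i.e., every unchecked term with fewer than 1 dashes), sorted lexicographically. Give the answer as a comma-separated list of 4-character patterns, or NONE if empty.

NONE

size-2^0 implicants → 0001(✓)  0010(✓)  0011(✓)  0110(✓)  1000(✓)  1001(✓)  1010(✓)  1011(✓)  1100(✓)  1101(✓)  1110(✓)  1111(✓)
size-2^1 implicants → -001(✓)  -010(✓)  -011(✓)  -110(✓)  0-10(✓)  00-1(✓)  001-(✓)  1-00(✓)  1-01(✓)  1-10(✓)  1-11(✓)  10-0(✓)  10-1(✓)  100-(✓)  101-(✓)  11-0(✓)  11-1(✓)  110-(✓)  111-(✓)
size-2^2 implicants → --10  -0-1  -01-  1--0(✓)  1--1(✓)  1-0-(✓)  1-1-(✓)  10--(✓)  11--(✓)
size-2^3 implicants → 1---
Unchecked terms (primes): --10, -0-1, -01-, 1---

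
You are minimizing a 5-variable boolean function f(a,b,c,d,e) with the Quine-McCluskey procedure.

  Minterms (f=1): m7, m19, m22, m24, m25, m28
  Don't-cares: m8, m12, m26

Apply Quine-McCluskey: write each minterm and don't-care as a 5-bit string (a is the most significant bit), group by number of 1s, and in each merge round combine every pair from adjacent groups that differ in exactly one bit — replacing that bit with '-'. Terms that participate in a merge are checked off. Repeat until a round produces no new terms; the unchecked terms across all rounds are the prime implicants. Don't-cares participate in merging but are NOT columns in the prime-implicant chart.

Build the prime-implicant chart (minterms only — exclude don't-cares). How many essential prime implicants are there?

5

Round 0: 00111 01000✓ 01100✓ 10011 10110 11000✓ 11001✓ 11010✓ 11100✓
Round 1: -1000✓ -1100✓ 01-00✓ 11-00✓ 110-0 1100-
Round 2: -1-00
PIs = {-1-00, 00111, 10011, 10110, 110-0, 1100-}
Coverage chart:
  m7: 00111 ←essential
  m19: 10011 ←essential
  m22: 10110 ←essential
  m24: -1-00,110-0,1100-
  m25: 1100- ←essential
  m28: -1-00 ←essential
Essential: -1-00, 00111, 10011, 10110, 1100-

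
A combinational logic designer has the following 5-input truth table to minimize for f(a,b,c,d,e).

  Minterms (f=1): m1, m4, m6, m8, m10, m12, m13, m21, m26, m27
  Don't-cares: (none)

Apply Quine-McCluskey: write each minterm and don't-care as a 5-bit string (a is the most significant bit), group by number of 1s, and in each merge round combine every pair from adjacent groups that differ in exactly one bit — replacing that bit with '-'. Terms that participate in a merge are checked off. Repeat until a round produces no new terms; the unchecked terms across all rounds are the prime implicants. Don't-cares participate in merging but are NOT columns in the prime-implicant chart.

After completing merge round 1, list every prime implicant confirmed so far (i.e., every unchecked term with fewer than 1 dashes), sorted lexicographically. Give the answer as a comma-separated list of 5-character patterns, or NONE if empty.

00001, 10101

size-2^0 implicants → 00001  00100(✓)  00110(✓)  01000(✓)  01010(✓)  01100(✓)  01101(✓)  10101  11010(✓)  11011(✓)
size-2^1 implicants → -1010  0-100  001-0  01-00  010-0  0110-  1101-
Unchecked terms (primes): -1010, 0-100, 00001, 001-0, 01-00, 010-0, 0110-, 10101, 1101-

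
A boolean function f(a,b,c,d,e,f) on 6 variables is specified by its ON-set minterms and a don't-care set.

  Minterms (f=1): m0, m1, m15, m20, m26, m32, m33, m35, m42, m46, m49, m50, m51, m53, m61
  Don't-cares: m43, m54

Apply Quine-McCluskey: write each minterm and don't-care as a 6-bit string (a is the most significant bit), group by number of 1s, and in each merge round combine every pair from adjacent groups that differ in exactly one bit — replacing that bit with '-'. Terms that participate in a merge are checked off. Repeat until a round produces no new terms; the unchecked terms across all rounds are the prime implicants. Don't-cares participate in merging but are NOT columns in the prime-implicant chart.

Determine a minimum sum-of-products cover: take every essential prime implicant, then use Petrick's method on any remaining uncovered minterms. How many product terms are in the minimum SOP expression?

[col 0] 000000*, 000001*, 001111, 010100, 011010, 100000*, 100001*, 100011*, 101010*, 101011*, 101110*, 110001*, 110010*, 110011*, 110101*, 110110*, 111101*
[col 1] -00000*, -00001*, 00000-*, 1-0001*, 1-0011*, 10-011, 1000-1*, 10000-*, 101-10, 10101-, 11-101, 110-01, 110-10, 1100-1*, 11001-
[col 2] -0000-, 1-00-1
Prime implicants: -0000-, 001111, 010100, 011010, 1-00-1, 10-011, 101-10, 10101-, 11-101, 110-01, 110-10, 11001-
PI chart (minterm → PIs covering it):
  0 | -0000-  (sole → essential)
  1 | -0000-  (sole → essential)
  15 | 001111  (sole → essential)
  20 | 010100  (sole → essential)
  26 | 011010  (sole → essential)
  32 | -0000-  (sole → essential)
  33 | -0000-,1-00-1
  35 | 1-00-1,10-011
  42 | 101-10,10101-
  46 | 101-10  (sole → essential)
  49 | 1-00-1,110-01
  50 | 110-10,11001-
  51 | 1-00-1,11001-
  53 | 11-101,110-01
  61 | 11-101  (sole → essential)
Essential prime implicants: -0000-, 001111, 010100, 011010, 101-10, 11-101
Petrick residual → 1-00-1, 110-10
Minimum SOP uses 8 PIs: b'c'd'e' + a'b'cdef + a'bc'de'f' + a'bcd'ef' + ac'd'f + ab'cef' + abde'f + abc'ef'

8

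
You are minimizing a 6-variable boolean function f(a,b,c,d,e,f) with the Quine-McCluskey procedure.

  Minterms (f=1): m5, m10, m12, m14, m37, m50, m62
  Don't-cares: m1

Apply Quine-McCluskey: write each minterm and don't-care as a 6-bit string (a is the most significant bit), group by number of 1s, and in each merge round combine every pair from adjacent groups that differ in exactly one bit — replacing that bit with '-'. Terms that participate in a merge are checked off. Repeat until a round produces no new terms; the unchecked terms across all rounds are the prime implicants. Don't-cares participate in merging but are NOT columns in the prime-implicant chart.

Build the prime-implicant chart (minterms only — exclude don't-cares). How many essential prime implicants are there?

Round 0: 000001✓ 000101✓ 001010✓ 001100✓ 001110✓ 100101✓ 110010 111110
Round 1: -00101 000-01 001-10 0011-0
PIs = {-00101, 000-01, 001-10, 0011-0, 110010, 111110}
Coverage chart:
  m5: -00101,000-01
  m10: 001-10 ←essential
  m12: 0011-0 ←essential
  m14: 001-10,0011-0
  m37: -00101 ←essential
  m50: 110010 ←essential
  m62: 111110 ←essential
Essential: -00101, 001-10, 0011-0, 110010, 111110

5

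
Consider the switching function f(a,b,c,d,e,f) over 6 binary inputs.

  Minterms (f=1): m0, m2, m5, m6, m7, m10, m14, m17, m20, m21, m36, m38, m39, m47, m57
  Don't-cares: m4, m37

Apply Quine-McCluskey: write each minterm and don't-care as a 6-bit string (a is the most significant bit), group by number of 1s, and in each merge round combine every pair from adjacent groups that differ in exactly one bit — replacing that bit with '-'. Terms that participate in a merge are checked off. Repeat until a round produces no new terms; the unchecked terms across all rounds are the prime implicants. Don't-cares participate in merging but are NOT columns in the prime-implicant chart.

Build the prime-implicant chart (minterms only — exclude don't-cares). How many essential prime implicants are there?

[col 0] 000000*, 000010*, 000100*, 000101*, 000110*, 000111*, 001010*, 001110*, 010001*, 010100*, 010101*, 100100*, 100101*, 100110*, 100111*, 101111*, 111001
[col 1] -00100*, -00101*, -00110*, -00111*, 0-0100*, 0-0101*, 00-010*, 00-110*, 000-00*, 000-10*, 0000-0*, 0001-0*, 0001-1*, 00010-*, 00011-*, 001-10*, 010-01, 01010-*, 10-111, 1001-0*, 1001-1*, 10010-*, 10011-*
[col 2] -001-0*, -001-1*, -0010-*, -0011-*, 0-010-, 00--10, 000--0, 0001--*, 1001--*
[col 3] -001--
Prime implicants: -001--, 0-010-, 00--10, 000--0, 010-01, 10-111, 111001
PI chart (minterm → PIs covering it):
  0 | 000--0  (sole → essential)
  2 | 00--10,000--0
  5 | -001--,0-010-
  6 | -001--,00--10,000--0
  7 | -001--  (sole → essential)
  10 | 00--10  (sole → essential)
  14 | 00--10  (sole → essential)
  17 | 010-01  (sole → essential)
  20 | 0-010-  (sole → essential)
  21 | 0-010-,010-01
  36 | -001--  (sole → essential)
  38 | -001--  (sole → essential)
  39 | -001--,10-111
  47 | 10-111  (sole → essential)
  57 | 111001  (sole → essential)
Essential prime implicants: -001--, 0-010-, 00--10, 000--0, 010-01, 10-111, 111001

7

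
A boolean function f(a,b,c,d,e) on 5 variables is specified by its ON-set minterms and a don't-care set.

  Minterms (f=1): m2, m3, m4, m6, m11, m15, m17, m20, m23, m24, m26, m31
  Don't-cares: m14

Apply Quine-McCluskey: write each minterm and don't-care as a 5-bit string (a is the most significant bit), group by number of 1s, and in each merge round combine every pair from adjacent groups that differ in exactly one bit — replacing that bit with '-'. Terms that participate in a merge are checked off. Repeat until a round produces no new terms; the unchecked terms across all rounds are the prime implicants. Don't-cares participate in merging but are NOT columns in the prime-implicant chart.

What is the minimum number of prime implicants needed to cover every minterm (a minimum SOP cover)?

7

Round 0: 00010✓ 00011✓ 00100✓ 00110✓ 01011✓ 01110✓ 01111✓ 10001 10100✓ 10111✓ 11000✓ 11010✓ 11111✓
Round 1: -0100 -1111 0-011 0-110 00-10 0001- 001-0 01-11 0111- 1-111 110-0
PIs = {-0100, -1111, 0-011, 0-110, 00-10, 0001-, 001-0, 01-11, 0111-, 1-111, 10001, 110-0}
Coverage chart:
  m2: 00-10,0001-
  m3: 0-011,0001-
  m4: -0100,001-0
  m6: 0-110,00-10,001-0
  m11: 0-011,01-11
  m15: -1111,01-11,0111-
  m17: 10001 ←essential
  m20: -0100 ←essential
  m23: 1-111 ←essential
  m24: 110-0 ←essential
  m26: 110-0 ←essential
  m31: -1111,1-111
Essential: -0100, 1-111, 10001, 110-0
Petrick residual → -1111, 0-011, 00-10
Min cover (7 terms): b'cd'e' + bcde + a'c'de + a'b'de' + acde + ab'c'd'e + abc'e'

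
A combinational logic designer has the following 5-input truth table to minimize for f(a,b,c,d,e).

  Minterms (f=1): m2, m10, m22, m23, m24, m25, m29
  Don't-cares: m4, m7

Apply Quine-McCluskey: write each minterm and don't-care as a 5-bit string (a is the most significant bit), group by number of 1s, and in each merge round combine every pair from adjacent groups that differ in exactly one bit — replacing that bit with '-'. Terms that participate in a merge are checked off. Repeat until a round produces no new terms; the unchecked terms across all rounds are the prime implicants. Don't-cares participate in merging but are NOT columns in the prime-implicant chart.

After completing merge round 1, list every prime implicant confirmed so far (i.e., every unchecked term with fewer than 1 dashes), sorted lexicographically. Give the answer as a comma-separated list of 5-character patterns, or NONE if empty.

[col 0] 00010*, 00100, 00111*, 01010*, 10110*, 10111*, 11000*, 11001*, 11101*
[col 1] -0111, 0-010, 1011-, 11-01, 1100-
Prime implicants: -0111, 0-010, 00100, 1011-, 11-01, 1100-

00100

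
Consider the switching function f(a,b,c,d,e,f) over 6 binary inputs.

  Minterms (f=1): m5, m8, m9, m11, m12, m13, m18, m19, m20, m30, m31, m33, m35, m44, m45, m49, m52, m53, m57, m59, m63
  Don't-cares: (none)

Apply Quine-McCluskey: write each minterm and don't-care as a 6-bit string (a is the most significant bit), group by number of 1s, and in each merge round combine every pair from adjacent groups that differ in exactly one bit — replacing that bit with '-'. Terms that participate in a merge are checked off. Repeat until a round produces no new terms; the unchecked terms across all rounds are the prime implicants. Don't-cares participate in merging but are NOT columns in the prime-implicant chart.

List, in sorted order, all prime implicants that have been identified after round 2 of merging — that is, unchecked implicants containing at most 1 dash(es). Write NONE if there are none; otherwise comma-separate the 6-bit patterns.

size-2^0 implicants → 000101(✓)  001000(✓)  001001(✓)  001011(✓)  001100(✓)  001101(✓)  010010(✓)  010011(✓)  010100(✓)  011110(✓)  011111(✓)  100001(✓)  100011(✓)  101100(✓)  101101(✓)  110001(✓)  110100(✓)  110101(✓)  111001(✓)  111011(✓)  111111(✓)
size-2^1 implicants → -01100(✓)  -01101(✓)  -10100  -11111  00-101  001-00(✓)  001-01(✓)  0010-1  00100-(✓)  00110-(✓)  01001-  01111-  1-0001  1000-1  10110-(✓)  11-001  110-01  11010-  111-11  1110-1
size-2^2 implicants → -0110-  001-0-
Unchecked terms (primes): -0110-, -10100, -11111, 00-101, 001-0-, 0010-1, 01001-, 01111-, 1-0001, 1000-1, 11-001, 110-01, 11010-, 111-11, 1110-1

-10100, -11111, 00-101, 0010-1, 01001-, 01111-, 1-0001, 1000-1, 11-001, 110-01, 11010-, 111-11, 1110-1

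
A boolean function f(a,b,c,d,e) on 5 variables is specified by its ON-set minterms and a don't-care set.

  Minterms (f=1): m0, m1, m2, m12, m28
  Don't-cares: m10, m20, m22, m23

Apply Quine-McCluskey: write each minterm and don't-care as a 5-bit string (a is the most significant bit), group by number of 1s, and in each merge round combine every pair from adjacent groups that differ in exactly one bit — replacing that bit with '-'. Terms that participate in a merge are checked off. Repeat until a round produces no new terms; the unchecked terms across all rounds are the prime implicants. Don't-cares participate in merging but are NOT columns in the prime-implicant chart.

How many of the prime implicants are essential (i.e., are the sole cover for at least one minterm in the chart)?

2

[col 0] 00000*, 00001*, 00010*, 01010*, 01100*, 10100*, 10110*, 10111*, 11100*
[col 1] -1100, 0-010, 000-0, 0000-, 1-100, 101-0, 1011-
Prime implicants: -1100, 0-010, 000-0, 0000-, 1-100, 101-0, 1011-
PI chart (minterm → PIs covering it):
  0 | 000-0,0000-
  1 | 0000-  (sole → essential)
  2 | 0-010,000-0
  12 | -1100  (sole → essential)
  28 | -1100,1-100
Essential prime implicants: -1100, 0000-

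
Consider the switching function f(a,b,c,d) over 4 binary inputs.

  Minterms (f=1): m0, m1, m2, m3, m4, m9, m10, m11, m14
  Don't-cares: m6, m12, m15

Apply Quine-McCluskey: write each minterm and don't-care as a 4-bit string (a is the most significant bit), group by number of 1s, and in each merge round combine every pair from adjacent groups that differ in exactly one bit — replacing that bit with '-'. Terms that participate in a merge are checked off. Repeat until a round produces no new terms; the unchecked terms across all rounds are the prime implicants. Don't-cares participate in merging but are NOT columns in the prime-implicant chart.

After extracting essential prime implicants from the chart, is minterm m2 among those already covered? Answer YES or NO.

Round 0: 0000✓ 0001✓ 0010✓ 0011✓ 0100✓ 0110✓ 1001✓ 1010✓ 1011✓ 1100✓ 1110✓ 1111✓
Round 1: -001✓ -010✓ -011✓ -100✓ -110✓ 0-00✓ 0-10✓ 00-0✓ 00-1✓ 000-✓ 001-✓ 01-0✓ 1-10✓ 1-11✓ 10-1✓ 101-✓ 11-0✓ 111-✓
Round 2: --10 -0-1 -01- -1-0 0--0 00-- 1-1-
PIs = {--10, -0-1, -01-, -1-0, 0--0, 00--, 1-1-}
Coverage chart:
  m0: 0--0,00--
  m1: -0-1,00--
  m2: --10,-01-,0--0,00--
  m3: -0-1,-01-,00--
  m4: -1-0,0--0
  m9: -0-1 ←essential
  m10: --10,-01-,1-1-
  m11: -0-1,-01-,1-1-
  m14: --10,-1-0,1-1-
Essential: -0-1

NO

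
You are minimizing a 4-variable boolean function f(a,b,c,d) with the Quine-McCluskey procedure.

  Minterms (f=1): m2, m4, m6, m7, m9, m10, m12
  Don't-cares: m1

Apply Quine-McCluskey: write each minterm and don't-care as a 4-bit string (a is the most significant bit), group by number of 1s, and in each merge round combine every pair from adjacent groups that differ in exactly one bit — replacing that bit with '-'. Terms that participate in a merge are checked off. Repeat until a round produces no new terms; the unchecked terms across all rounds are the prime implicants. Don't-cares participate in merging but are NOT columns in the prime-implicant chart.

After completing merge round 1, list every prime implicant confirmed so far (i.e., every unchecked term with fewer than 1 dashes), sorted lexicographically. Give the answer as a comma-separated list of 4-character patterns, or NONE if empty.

NONE

Round 0: 0001✓ 0010✓ 0100✓ 0110✓ 0111✓ 1001✓ 1010✓ 1100✓
Round 1: -001 -010 -100 0-10 01-0 011-
PIs = {-001, -010, -100, 0-10, 01-0, 011-}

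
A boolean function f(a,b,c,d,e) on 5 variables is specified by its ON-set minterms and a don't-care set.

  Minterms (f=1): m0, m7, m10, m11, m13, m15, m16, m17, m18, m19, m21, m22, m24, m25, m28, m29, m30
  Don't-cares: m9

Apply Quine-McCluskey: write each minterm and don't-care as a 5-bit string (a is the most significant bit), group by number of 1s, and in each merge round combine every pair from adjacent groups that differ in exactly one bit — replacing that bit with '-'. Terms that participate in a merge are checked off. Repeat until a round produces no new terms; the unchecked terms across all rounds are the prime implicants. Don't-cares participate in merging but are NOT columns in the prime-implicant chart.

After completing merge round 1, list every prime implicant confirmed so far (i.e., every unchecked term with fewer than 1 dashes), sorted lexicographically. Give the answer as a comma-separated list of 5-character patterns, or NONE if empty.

NONE

Round 0: 00000✓ 00111✓ 01001✓ 01010✓ 01011✓ 01101✓ 01111✓ 10000✓ 10001✓ 10010✓ 10011✓ 10101✓ 10110✓ 11000✓ 11001✓ 11100✓ 11101✓ 11110✓
Round 1: -0000 -1001✓ -1101✓ 0-111 01-01✓ 01-11✓ 010-1✓ 0101- 011-1✓ 1-000✓ 1-001✓ 1-101✓ 1-110 10-01✓ 10-10 100-0✓ 100-1✓ 1000-✓ 1001-✓ 11-00✓ 11-01✓ 1100-✓ 111-0 1110-✓
Round 2: -1-01 01--1 1--01 1-00- 100-- 11-0-
PIs = {-0000, -1-01, 0-111, 01--1, 0101-, 1--01, 1-00-, 1-110, 10-10, 100--, 11-0-, 111-0}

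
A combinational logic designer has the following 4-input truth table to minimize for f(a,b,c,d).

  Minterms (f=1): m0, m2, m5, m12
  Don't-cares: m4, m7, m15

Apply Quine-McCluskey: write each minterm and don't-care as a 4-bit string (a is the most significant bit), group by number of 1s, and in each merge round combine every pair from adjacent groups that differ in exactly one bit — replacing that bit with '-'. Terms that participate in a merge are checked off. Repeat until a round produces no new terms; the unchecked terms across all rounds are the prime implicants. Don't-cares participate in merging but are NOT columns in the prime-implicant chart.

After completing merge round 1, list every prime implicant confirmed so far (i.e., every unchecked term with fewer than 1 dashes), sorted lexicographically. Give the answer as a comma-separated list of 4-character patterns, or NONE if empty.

Round 0: 0000✓ 0010✓ 0100✓ 0101✓ 0111✓ 1100✓ 1111✓
Round 1: -100 -111 0-00 00-0 01-1 010-
PIs = {-100, -111, 0-00, 00-0, 01-1, 010-}

NONE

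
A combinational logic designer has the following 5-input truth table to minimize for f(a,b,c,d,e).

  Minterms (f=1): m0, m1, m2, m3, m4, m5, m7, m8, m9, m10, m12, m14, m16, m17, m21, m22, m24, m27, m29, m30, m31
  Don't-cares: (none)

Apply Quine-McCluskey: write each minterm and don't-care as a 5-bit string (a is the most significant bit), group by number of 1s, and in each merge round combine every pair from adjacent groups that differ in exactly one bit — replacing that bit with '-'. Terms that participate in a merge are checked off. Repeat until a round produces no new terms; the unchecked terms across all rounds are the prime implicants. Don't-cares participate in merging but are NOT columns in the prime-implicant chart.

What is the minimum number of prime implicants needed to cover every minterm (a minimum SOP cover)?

10

Round 0: 00000✓ 00001✓ 00010✓ 00011✓ 00100✓ 00101✓ 00111✓ 01000✓ 01001✓ 01010✓ 01100✓ 01110✓ 10000✓ 10001✓ 10101✓ 10110✓ 11000✓ 11011✓ 11101✓ 11110✓ 11111✓
Round 1: -0000✓ -0001✓ -0101✓ -1000✓ -1110 0-000✓ 0-001✓ 0-010✓ 0-100✓ 00-00✓ 00-01✓ 00-11✓ 000-0✓ 000-1✓ 0000-✓ 0001-✓ 001-1✓ 0010-✓ 01-00✓ 01-10✓ 010-0✓ 0100-✓ 011-0✓ 1-000✓ 1-101 1-110 10-01✓ 1000-✓ 11-11 111-1 1111-
Round 2: --000 -0-01 -000- 0--00 0-0-0 0-00- 00--1 00-0- 000-- 01--0
PIs = {--000, -0-01, -000-, -1110, 0--00, 0-0-0, 0-00-, 00--1, 00-0-, 000--, 01--0, 1-101, 1-110, 11-11, 111-1, 1111-}
Coverage chart:
  m0: --000,-000-,0--00,0-0-0,0-00-,00-0-,000--
  m1: -0-01,-000-,0-00-,00--1,00-0-,000--
  m2: 0-0-0,000--
  m3: 00--1,000--
  m4: 0--00,00-0-
  m5: -0-01,00--1,00-0-
  m7: 00--1 ←essential
  m8: --000,0--00,0-0-0,0-00-,01--0
  m9: 0-00- ←essential
  m10: 0-0-0,01--0
  m12: 0--00,01--0
  m14: -1110,01--0
  m16: --000,-000-
  m17: -0-01,-000-
  m21: -0-01,1-101
  m22: 1-110 ←essential
  m24: --000 ←essential
  m27: 11-11 ←essential
  m29: 1-101,111-1
  m30: -1110,1-110,1111-
  m31: 11-11,111-1,1111-
Essential: --000, 0-00-, 00--1, 1-110, 11-11
Petrick residual → -0-01, -1110, 0--00, 0-0-0, 1-101
Min cover (10 terms): c'd'e' + b'd'e + bcde' + a'd'e' + a'c'e' + a'c'd' + a'b'e + acd'e + acde' + abde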